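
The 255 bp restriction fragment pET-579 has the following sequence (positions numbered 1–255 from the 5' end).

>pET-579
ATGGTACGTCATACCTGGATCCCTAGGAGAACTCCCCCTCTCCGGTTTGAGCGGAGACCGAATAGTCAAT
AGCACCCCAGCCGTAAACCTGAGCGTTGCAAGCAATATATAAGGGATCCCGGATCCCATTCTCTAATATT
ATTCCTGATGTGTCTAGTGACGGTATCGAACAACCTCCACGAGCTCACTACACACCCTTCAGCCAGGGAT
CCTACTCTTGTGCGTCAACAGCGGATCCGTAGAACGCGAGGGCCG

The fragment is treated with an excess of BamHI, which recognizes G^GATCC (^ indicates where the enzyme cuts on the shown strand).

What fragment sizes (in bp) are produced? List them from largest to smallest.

97, 86, 26, 22, 17, 7 bp

BamHI sites (GGATCC) start at positions 17, 114, 121, 207, 233.
BamHI cuts after the first base of each site, so after positions 17, 114, 121, 207, 233.
Linear molecule, 5 cuts → 6 fragments:
  1–17 → 17 bp
  18–114 → 97 bp
  115–121 → 7 bp
  122–207 → 86 bp
  208–233 → 26 bp
  234–255 → 22 bp
Sorted largest to smallest: 97, 86, 26, 22, 17, 7 bp.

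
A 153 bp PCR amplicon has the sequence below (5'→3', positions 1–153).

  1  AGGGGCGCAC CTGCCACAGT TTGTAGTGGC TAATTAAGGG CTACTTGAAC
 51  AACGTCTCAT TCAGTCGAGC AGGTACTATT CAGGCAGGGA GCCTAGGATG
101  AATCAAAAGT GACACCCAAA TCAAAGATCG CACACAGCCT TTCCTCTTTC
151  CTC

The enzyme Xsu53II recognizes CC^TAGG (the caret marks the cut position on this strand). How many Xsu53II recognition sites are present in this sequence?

CCTAGG occurs starting at position 92.
Xsu53II cuts at 1 site.

1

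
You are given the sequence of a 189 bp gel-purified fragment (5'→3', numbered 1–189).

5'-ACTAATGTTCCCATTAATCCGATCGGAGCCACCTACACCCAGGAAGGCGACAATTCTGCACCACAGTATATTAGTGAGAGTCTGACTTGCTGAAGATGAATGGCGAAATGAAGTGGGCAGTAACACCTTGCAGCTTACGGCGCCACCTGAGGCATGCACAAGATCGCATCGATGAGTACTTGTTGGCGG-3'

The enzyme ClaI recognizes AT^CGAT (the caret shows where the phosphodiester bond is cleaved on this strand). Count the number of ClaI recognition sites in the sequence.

ATCGAT occurs starting at position 168.
ClaI cuts at 1 site.

1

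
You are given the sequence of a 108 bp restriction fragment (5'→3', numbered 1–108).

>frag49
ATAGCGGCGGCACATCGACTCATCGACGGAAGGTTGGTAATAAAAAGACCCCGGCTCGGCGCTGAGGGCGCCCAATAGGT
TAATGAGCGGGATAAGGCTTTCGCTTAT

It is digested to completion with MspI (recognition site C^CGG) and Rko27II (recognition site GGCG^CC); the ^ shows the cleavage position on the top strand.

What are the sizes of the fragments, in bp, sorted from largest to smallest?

The MspI site (CCGG) starts at position 51.
MspI cuts after the first base of each site, so after position 51.
The Rko27II site (GGCGCC) starts at position 67.
Rko27II cuts after base 4 of each site, so after position 70.
Combined cut positions: 51, 70.
Linear molecule, 2 cuts → 3 fragments:
  1–51 → 51 bp
  52–70 → 19 bp
  71–108 → 38 bp
Sorted largest to smallest: 51, 38, 19 bp.

51, 38, 19 bp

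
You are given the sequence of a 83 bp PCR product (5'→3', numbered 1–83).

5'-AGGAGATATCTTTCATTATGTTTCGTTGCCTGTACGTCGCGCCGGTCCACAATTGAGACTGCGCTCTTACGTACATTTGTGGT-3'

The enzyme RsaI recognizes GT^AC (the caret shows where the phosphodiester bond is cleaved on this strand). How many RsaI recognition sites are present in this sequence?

GTAC occurs starting at positions 32, 71.
RsaI cuts at 2 sites.

2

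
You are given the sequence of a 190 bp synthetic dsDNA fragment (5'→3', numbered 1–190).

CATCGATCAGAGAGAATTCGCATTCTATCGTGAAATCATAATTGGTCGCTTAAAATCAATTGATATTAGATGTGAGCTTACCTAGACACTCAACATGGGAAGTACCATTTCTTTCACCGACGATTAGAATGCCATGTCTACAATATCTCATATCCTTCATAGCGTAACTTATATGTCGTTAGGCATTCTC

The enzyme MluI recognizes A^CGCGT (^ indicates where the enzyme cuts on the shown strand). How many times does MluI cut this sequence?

0

No occurrence of ACGCGT is present in the sequence.
MluI does not cut: 0 sites.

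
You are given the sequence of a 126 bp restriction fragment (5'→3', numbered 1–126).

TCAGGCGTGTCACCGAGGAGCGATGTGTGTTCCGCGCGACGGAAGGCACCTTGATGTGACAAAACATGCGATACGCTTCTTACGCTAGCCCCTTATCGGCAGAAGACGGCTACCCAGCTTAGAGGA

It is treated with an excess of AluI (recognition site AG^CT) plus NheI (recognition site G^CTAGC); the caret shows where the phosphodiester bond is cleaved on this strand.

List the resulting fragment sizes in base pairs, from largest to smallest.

The AluI site (AGCT) starts at position 116.
AluI cuts after base 2 of each site, so after position 117.
The NheI site (GCTAGC) starts at position 84.
NheI cuts after the first base of each site, so after position 84.
Combined cut positions: 84, 117.
Linear molecule, 2 cuts → 3 fragments:
  1–84 → 84 bp
  85–117 → 33 bp
  118–126 → 9 bp
Sorted largest to smallest: 84, 33, 9 bp.

84, 33, 9 bp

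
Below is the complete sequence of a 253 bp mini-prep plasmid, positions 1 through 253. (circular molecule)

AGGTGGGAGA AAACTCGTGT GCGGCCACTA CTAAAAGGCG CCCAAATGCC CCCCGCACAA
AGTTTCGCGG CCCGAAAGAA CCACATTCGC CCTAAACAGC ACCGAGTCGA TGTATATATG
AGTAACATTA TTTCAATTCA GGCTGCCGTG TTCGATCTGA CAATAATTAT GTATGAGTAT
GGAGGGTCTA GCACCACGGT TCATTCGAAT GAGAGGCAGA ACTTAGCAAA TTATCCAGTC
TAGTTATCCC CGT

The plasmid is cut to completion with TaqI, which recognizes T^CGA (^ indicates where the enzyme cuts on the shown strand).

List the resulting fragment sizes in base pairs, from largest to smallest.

TaqI sites (TCGA) start at positions 107, 152, 205.
TaqI cuts after the first base of each site, so after positions 107, 152, 205.
Circular molecule, 3 cuts → 3 fragments:
  108–152 → 45 bp
  153–205 → 53 bp
  206–253 then 1–107 → 48 + 107 = 155 bp
Sorted largest to smallest: 155, 53, 45 bp.

155, 53, 45 bp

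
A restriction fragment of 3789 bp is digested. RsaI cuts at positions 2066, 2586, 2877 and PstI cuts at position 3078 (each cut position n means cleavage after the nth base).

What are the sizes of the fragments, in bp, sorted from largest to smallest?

Combined cut positions (sorted): 2066, 2586, 2877, 3078.
Linear molecule, 4 cuts → 5 fragments:
  2066 − 0 = 2066 bp
  2586 − 2066 = 520 bp
  2877 − 2586 = 291 bp
  3078 − 2877 = 201 bp
  3789 − 3078 = 711 bp
Sorted largest to smallest: 2066, 711, 520, 291, 201 bp.

2066, 711, 520, 291, 201 bp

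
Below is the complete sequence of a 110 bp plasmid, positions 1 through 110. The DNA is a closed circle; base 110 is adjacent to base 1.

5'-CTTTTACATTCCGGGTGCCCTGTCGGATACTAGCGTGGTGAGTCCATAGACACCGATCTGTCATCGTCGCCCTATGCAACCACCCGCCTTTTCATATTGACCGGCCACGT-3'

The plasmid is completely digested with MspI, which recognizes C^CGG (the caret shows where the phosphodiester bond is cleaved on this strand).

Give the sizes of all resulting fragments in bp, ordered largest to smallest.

MspI sites (CCGG) start at positions 11, 101.
MspI cuts after the first base of each site, so after positions 11, 101.
Circular molecule, 2 cuts → 2 fragments:
  12–101 → 90 bp
  102–110 then 1–11 → 9 + 11 = 20 bp
Sorted largest to smallest: 90, 20 bp.

90, 20 bp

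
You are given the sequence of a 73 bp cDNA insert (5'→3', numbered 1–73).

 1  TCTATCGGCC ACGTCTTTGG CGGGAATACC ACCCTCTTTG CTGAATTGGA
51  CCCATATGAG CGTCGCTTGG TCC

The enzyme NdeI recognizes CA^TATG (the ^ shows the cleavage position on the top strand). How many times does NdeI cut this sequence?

CATATG occurs starting at position 53.
NdeI cuts at 1 site.

1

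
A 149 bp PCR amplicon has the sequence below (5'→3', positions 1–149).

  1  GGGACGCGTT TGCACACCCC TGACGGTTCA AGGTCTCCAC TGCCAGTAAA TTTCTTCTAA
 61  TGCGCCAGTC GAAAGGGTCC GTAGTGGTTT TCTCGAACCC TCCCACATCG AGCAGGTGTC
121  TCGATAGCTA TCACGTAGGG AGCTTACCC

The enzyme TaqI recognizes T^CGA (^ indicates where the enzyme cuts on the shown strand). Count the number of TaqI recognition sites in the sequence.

4

TCGA occurs starting at positions 69, 93, 108, 121.
TaqI cuts at 4 sites.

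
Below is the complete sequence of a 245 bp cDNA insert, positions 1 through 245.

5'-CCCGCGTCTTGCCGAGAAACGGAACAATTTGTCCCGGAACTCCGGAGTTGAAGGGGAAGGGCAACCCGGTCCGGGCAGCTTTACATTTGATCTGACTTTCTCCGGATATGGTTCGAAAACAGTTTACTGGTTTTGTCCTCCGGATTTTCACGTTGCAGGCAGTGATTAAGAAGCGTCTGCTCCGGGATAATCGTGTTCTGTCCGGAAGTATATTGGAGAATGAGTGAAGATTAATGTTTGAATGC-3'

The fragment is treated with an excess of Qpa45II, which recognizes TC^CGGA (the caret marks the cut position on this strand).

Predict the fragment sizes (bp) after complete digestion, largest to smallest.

Qpa45II sites (TCCGGA) start at positions 41, 101, 139, 201.
Qpa45II cuts after base 2 of each site, so after positions 42, 102, 140, 202.
Linear molecule, 4 cuts → 5 fragments:
  1–42 → 42 bp
  43–102 → 60 bp
  103–140 → 38 bp
  141–202 → 62 bp
  203–245 → 43 bp
Sorted largest to smallest: 62, 60, 43, 42, 38 bp.

62, 60, 43, 42, 38 bp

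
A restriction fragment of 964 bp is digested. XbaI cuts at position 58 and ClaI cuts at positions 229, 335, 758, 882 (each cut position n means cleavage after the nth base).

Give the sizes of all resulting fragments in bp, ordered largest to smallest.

Combined cut positions (sorted): 58, 229, 335, 758, 882.
Linear molecule, 5 cuts → 6 fragments:
  58 − 0 = 58 bp
  229 − 58 = 171 bp
  335 − 229 = 106 bp
  758 − 335 = 423 bp
  882 − 758 = 124 bp
  964 − 882 = 82 bp
Sorted largest to smallest: 423, 171, 124, 106, 82, 58 bp.

423, 171, 124, 106, 82, 58 bp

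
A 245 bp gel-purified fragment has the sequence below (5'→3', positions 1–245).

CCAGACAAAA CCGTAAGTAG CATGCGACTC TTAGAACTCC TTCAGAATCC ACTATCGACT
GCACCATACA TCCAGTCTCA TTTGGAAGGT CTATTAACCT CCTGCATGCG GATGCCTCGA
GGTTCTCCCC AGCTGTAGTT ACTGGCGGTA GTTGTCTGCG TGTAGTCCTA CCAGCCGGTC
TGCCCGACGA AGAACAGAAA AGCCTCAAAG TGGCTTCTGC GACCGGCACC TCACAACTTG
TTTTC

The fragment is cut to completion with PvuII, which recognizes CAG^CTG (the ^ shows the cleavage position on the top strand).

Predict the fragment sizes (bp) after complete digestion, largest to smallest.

The PvuII site (CAGCTG) starts at position 130.
PvuII cuts after base 3 of each site, so after position 132.
Linear molecule, 1 cut → 2 fragments:
  1–132 → 132 bp
  133–245 → 113 bp
Sorted largest to smallest: 132, 113 bp.

132, 113 bp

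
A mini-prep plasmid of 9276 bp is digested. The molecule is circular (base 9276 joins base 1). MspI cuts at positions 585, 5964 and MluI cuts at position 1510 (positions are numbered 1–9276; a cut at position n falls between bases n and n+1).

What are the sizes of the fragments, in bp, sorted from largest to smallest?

4454, 3897, 925 bp

Combined cut positions (sorted): 585, 1510, 5964.
Circular molecule, 3 cuts → 3 fragments:
  1510 − 585 = 925 bp
  5964 − 1510 = 4454 bp
  wrap: 9276 − 5964 + 585 = 3897 bp
Sorted largest to smallest: 4454, 3897, 925 bp.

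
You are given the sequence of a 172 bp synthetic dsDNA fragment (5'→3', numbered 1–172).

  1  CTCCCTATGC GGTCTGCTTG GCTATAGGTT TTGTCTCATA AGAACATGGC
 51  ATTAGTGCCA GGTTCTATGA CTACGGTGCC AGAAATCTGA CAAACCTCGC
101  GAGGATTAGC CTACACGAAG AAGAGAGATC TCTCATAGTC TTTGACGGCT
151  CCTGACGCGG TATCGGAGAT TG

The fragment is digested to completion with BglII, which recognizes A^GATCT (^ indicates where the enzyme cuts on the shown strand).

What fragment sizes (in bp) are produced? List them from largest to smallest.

126, 46 bp

The BglII site (AGATCT) starts at position 126.
BglII cuts after the first base of each site, so after position 126.
Linear molecule, 1 cut → 2 fragments:
  1–126 → 126 bp
  127–172 → 46 bp
Sorted largest to smallest: 126, 46 bp.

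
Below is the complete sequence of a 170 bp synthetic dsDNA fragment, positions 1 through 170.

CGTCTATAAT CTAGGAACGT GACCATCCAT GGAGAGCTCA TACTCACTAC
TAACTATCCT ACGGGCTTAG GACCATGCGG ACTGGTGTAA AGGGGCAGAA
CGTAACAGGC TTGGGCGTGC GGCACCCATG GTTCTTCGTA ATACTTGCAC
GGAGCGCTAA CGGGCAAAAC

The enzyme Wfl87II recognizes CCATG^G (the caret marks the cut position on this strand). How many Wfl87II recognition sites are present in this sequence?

CCATGG occurs starting at positions 27, 126.
Wfl87II cuts at 2 sites.

2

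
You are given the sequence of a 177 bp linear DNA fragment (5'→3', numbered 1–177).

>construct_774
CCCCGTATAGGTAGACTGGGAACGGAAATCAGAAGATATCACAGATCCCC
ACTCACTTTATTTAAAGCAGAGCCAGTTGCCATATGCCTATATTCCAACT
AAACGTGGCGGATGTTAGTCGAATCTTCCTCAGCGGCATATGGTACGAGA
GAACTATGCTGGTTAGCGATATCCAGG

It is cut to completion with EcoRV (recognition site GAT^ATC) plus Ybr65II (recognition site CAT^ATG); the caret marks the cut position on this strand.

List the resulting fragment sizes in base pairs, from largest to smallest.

EcoRV sites (GATATC) start at positions 35, 168.
EcoRV cuts after base 3 of each site, so after positions 37, 170.
Ybr65II sites (CATATG) start at positions 81, 137.
Ybr65II cuts after base 3 of each site, so after positions 83, 139.
Combined cut positions: 37, 83, 139, 170.
Linear molecule, 4 cuts → 5 fragments:
  1–37 → 37 bp
  38–83 → 46 bp
  84–139 → 56 bp
  140–170 → 31 bp
  171–177 → 7 bp
Sorted largest to smallest: 56, 46, 37, 31, 7 bp.

56, 46, 37, 31, 7 bp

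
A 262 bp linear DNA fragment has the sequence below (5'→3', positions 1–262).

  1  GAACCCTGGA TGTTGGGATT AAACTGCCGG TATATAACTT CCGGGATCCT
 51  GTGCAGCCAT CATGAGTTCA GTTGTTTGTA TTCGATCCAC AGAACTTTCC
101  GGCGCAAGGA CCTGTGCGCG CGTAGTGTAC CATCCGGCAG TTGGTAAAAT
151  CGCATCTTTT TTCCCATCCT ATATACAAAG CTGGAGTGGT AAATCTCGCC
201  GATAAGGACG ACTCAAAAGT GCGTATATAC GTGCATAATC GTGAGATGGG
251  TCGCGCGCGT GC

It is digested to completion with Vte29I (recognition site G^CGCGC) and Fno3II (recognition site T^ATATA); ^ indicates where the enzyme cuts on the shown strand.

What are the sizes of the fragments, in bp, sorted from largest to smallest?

85, 54, 54, 31, 29, 9 bp

Vte29I sites (GCGCGC) start at positions 116, 253.
Vte29I cuts after the first base of each site, so after positions 116, 253.
Fno3II sites (TATATA) start at positions 31, 170, 224.
Fno3II cuts after the first base of each site, so after positions 31, 170, 224.
Combined cut positions: 31, 116, 170, 224, 253.
Linear molecule, 5 cuts → 6 fragments:
  1–31 → 31 bp
  32–116 → 85 bp
  117–170 → 54 bp
  171–224 → 54 bp
  225–253 → 29 bp
  254–262 → 9 bp
Sorted largest to smallest: 85, 54, 54, 31, 29, 9 bp.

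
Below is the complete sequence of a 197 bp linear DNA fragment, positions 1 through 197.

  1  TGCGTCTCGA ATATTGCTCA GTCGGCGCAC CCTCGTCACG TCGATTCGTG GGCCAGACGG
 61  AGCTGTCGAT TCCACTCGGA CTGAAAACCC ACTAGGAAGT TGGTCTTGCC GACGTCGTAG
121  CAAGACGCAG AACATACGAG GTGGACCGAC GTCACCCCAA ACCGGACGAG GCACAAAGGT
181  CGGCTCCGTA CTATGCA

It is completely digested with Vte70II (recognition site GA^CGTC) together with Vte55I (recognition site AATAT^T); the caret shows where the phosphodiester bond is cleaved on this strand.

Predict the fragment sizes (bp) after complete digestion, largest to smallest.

Vte70II sites (GACGTC) start at positions 111, 148.
Vte70II cuts after base 2 of each site, so after positions 112, 149.
The Vte55I site (AATATT) starts at position 10.
Vte55I cuts after base 5 of each site (before the last base), so after position 14.
Combined cut positions: 14, 112, 149.
Linear molecule, 3 cuts → 4 fragments:
  1–14 → 14 bp
  15–112 → 98 bp
  113–149 → 37 bp
  150–197 → 48 bp
Sorted largest to smallest: 98, 48, 37, 14 bp.

98, 48, 37, 14 bp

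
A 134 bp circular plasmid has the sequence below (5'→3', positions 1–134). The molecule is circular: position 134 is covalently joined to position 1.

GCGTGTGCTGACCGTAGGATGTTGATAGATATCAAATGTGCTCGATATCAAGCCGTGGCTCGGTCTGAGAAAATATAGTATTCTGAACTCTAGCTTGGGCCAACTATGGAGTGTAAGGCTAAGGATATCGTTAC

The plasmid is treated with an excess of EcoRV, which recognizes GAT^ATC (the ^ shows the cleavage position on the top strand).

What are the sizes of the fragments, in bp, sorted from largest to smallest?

EcoRV sites (GATATC) start at positions 28, 44, 124.
EcoRV cuts after base 3 of each site, so after positions 30, 46, 126.
Circular molecule, 3 cuts → 3 fragments:
  31–46 → 16 bp
  47–126 → 80 bp
  127–134 then 1–30 → 8 + 30 = 38 bp
Sorted largest to smallest: 80, 38, 16 bp.

80, 38, 16 bp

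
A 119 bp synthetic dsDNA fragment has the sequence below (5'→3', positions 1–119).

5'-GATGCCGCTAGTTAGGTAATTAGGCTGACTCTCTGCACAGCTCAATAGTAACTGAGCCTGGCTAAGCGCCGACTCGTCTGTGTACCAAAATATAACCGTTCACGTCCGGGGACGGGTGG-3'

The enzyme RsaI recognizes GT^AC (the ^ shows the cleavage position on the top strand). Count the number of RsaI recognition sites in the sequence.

1

GTAC occurs starting at position 82.
RsaI cuts at 1 site.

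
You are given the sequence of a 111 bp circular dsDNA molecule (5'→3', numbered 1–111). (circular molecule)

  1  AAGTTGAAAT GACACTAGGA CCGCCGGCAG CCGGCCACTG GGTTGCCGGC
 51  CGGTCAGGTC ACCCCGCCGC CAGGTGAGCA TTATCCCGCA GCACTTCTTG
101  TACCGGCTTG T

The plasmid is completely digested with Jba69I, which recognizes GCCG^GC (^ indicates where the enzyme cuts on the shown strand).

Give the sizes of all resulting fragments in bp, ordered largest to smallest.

89, 15, 7 bp

Jba69I sites (GCCGGC) start at positions 23, 30, 45.
Jba69I cuts after base 4 of each site, so after positions 26, 33, 48.
Circular molecule, 3 cuts → 3 fragments:
  27–33 → 7 bp
  34–48 → 15 bp
  49–111 then 1–26 → 63 + 26 = 89 bp
Sorted largest to smallest: 89, 15, 7 bp.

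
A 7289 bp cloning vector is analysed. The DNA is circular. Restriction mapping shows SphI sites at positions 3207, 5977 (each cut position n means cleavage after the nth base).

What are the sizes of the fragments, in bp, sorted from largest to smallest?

4519, 2770 bp

Circular molecule, 2 cuts → 2 fragments:
  5977 − 3207 = 2770 bp
  wrap: 7289 − 5977 + 3207 = 4519 bp
Sorted largest to smallest: 4519, 2770 bp.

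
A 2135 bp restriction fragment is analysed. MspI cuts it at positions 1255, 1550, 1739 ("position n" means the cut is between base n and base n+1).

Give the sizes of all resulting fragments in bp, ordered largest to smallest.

1255, 396, 295, 189 bp

Linear molecule, 3 cuts → 4 fragments:
  1255 − 0 = 1255 bp
  1550 − 1255 = 295 bp
  1739 − 1550 = 189 bp
  2135 − 1739 = 396 bp
Sorted largest to smallest: 1255, 396, 295, 189 bp.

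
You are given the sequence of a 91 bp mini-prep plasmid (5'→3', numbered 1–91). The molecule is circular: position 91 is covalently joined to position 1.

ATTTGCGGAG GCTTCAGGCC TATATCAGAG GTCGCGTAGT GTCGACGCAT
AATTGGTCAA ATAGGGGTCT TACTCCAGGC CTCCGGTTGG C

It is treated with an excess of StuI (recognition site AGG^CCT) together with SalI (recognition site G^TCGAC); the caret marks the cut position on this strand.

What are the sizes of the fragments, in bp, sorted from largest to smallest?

StuI sites (AGGCCT) start at positions 16, 77.
StuI cuts after base 3 of each site, so after positions 18, 79.
The SalI site (GTCGAC) starts at position 41.
SalI cuts after the first base of each site, so after position 41.
Combined cut positions: 18, 41, 79.
Circular molecule, 3 cuts → 3 fragments:
  19–41 → 23 bp
  42–79 → 38 bp
  80–91 then 1–18 → 12 + 18 = 30 bp
Sorted largest to smallest: 38, 30, 23 bp.

38, 30, 23 bp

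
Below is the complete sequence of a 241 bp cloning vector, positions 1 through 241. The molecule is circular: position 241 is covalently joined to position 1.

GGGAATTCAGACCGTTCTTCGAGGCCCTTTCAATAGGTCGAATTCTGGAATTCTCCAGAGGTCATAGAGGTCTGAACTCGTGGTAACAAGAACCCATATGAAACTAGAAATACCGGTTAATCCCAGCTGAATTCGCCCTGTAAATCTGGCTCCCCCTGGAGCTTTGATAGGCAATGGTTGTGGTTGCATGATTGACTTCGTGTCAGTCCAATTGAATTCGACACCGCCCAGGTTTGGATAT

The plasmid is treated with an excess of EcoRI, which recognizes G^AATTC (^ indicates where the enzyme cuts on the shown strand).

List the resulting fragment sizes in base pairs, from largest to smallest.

85, 81, 37, 30, 8 bp

EcoRI sites (GAATTC) start at positions 3, 40, 48, 129, 214.
EcoRI cuts after the first base of each site, so after positions 3, 40, 48, 129, 214.
Circular molecule, 5 cuts → 5 fragments:
  4–40 → 37 bp
  41–48 → 8 bp
  49–129 → 81 bp
  130–214 → 85 bp
  215–241 then 1–3 → 27 + 3 = 30 bp
Sorted largest to smallest: 85, 81, 37, 30, 8 bp.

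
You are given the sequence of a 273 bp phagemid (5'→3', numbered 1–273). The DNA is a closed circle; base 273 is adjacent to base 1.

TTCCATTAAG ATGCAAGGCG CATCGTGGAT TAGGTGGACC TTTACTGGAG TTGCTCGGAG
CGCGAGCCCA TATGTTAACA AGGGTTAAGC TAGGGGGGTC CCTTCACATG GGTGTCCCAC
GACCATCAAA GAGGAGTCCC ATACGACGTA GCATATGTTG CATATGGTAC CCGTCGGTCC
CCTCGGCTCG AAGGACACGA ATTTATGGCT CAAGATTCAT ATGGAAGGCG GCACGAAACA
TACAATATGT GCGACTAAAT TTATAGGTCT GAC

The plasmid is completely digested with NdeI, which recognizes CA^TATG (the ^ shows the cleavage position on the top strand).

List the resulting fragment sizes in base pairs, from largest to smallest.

NdeI sites (CATATG) start at positions 69, 152, 161, 218.
NdeI cuts after base 2 of each site, so after positions 70, 153, 162, 219.
Circular molecule, 4 cuts → 4 fragments:
  71–153 → 83 bp
  154–162 → 9 bp
  163–219 → 57 bp
  220–273 then 1–70 → 54 + 70 = 124 bp
Sorted largest to smallest: 124, 83, 57, 9 bp.

124, 83, 57, 9 bp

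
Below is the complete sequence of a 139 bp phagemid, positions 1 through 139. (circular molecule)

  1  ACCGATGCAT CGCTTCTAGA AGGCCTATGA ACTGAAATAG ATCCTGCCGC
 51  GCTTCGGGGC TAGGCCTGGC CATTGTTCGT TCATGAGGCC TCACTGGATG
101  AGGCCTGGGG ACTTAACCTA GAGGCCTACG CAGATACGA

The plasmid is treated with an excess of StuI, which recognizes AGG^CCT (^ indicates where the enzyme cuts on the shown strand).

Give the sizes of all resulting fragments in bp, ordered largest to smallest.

StuI sites (AGGCCT) start at positions 21, 62, 86, 101, 122.
StuI cuts after base 3 of each site, so after positions 23, 64, 88, 103, 124.
Circular molecule, 5 cuts → 5 fragments:
  24–64 → 41 bp
  65–88 → 24 bp
  89–103 → 15 bp
  104–124 → 21 bp
  125–139 then 1–23 → 15 + 23 = 38 bp
Sorted largest to smallest: 41, 38, 24, 21, 15 bp.

41, 38, 24, 21, 15 bp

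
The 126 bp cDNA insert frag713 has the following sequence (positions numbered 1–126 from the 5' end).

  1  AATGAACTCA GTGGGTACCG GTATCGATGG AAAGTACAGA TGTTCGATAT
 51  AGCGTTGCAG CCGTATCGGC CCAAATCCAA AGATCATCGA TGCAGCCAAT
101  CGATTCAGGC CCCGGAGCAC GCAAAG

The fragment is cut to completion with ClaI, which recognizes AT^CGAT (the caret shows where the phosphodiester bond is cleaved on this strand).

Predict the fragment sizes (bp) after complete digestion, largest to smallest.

63, 26, 24, 13 bp

ClaI sites (ATCGAT) start at positions 23, 86, 99.
ClaI cuts after base 2 of each site, so after positions 24, 87, 100.
Linear molecule, 3 cuts → 4 fragments:
  1–24 → 24 bp
  25–87 → 63 bp
  88–100 → 13 bp
  101–126 → 26 bp
Sorted largest to smallest: 63, 26, 24, 13 bp.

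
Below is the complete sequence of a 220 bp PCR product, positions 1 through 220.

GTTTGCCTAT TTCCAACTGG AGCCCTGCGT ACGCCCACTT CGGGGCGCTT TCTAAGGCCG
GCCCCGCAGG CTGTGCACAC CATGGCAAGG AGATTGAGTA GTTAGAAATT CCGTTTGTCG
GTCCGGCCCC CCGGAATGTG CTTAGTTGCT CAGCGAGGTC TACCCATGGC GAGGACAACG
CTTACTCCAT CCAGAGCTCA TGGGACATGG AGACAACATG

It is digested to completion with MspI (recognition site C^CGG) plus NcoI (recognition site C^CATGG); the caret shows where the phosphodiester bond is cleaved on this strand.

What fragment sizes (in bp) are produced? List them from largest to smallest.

58, 56, 43, 33, 22, 8 bp

MspI sites (CCGG) start at positions 58, 123, 131.
MspI cuts after the first base of each site, so after positions 58, 123, 131.
NcoI sites (CCATGG) start at positions 80, 164.
NcoI cuts after the first base of each site, so after positions 80, 164.
Combined cut positions: 58, 80, 123, 131, 164.
Linear molecule, 5 cuts → 6 fragments:
  1–58 → 58 bp
  59–80 → 22 bp
  81–123 → 43 bp
  124–131 → 8 bp
  132–164 → 33 bp
  165–220 → 56 bp
Sorted largest to smallest: 58, 56, 43, 33, 22, 8 bp.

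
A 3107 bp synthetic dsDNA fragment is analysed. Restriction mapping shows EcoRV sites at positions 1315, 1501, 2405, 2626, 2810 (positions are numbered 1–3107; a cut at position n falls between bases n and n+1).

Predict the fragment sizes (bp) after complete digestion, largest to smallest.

1315, 904, 297, 221, 186, 184 bp

Linear molecule, 5 cuts → 6 fragments:
  1315 − 0 = 1315 bp
  1501 − 1315 = 186 bp
  2405 − 1501 = 904 bp
  2626 − 2405 = 221 bp
  2810 − 2626 = 184 bp
  3107 − 2810 = 297 bp
Sorted largest to smallest: 1315, 904, 297, 221, 186, 184 bp.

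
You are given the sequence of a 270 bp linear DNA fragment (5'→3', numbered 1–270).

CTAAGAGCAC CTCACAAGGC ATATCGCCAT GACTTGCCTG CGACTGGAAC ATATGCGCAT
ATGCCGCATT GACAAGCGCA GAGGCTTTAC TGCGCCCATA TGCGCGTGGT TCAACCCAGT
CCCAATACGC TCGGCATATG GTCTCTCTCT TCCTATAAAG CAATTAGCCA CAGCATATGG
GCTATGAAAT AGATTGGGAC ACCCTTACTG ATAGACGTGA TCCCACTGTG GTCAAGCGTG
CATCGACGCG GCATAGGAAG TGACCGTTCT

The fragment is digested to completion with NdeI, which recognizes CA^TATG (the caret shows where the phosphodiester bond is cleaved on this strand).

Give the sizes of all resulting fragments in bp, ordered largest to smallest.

95, 51, 39, 39, 38, 8 bp

NdeI sites (CATATG) start at positions 50, 58, 97, 135, 174.
NdeI cuts after base 2 of each site, so after positions 51, 59, 98, 136, 175.
Linear molecule, 5 cuts → 6 fragments:
  1–51 → 51 bp
  52–59 → 8 bp
  60–98 → 39 bp
  99–136 → 38 bp
  137–175 → 39 bp
  176–270 → 95 bp
Sorted largest to smallest: 95, 51, 39, 39, 38, 8 bp.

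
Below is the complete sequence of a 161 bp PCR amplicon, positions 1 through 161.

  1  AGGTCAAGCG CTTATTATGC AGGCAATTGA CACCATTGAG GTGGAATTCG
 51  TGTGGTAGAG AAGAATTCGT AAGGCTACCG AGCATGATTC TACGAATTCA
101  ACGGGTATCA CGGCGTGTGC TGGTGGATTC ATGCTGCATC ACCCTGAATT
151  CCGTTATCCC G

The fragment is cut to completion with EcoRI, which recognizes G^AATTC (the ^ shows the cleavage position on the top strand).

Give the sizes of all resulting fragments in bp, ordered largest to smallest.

52, 44, 31, 19, 15 bp

EcoRI sites (GAATTC) start at positions 44, 63, 94, 146.
EcoRI cuts after the first base of each site, so after positions 44, 63, 94, 146.
Linear molecule, 4 cuts → 5 fragments:
  1–44 → 44 bp
  45–63 → 19 bp
  64–94 → 31 bp
  95–146 → 52 bp
  147–161 → 15 bp
Sorted largest to smallest: 52, 44, 31, 19, 15 bp.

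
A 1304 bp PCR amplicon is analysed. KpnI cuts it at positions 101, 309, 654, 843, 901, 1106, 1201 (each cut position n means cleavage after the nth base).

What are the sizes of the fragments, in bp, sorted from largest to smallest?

345, 208, 205, 189, 103, 101, 95, 58 bp

Linear molecule, 7 cuts → 8 fragments:
  101 − 0 = 101 bp
  309 − 101 = 208 bp
  654 − 309 = 345 bp
  843 − 654 = 189 bp
  901 − 843 = 58 bp
  1106 − 901 = 205 bp
  1201 − 1106 = 95 bp
  1304 − 1201 = 103 bp
Sorted largest to smallest: 345, 208, 205, 189, 103, 101, 95, 58 bp.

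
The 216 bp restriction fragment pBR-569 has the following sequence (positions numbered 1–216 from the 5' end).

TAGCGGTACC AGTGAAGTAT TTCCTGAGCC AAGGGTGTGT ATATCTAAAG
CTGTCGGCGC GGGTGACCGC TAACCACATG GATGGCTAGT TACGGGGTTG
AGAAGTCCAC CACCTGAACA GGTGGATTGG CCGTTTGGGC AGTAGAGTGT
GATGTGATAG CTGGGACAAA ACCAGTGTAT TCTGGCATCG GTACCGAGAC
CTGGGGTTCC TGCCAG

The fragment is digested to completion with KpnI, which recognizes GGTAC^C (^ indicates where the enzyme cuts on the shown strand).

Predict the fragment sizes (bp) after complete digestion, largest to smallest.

185, 22, 9 bp

KpnI sites (GGTACC) start at positions 5, 190.
KpnI cuts after base 5 of each site (before the last base), so after positions 9, 194.
Linear molecule, 2 cuts → 3 fragments:
  1–9 → 9 bp
  10–194 → 185 bp
  195–216 → 22 bp
Sorted largest to smallest: 185, 22, 9 bp.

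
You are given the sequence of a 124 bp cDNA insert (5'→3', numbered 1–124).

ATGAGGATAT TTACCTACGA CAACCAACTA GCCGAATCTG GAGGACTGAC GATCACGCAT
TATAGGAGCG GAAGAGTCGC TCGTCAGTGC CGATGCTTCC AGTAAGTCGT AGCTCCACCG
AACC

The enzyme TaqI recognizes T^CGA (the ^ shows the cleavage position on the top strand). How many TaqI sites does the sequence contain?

No occurrence of TCGA is present in the sequence.
TaqI does not cut: 0 sites.

0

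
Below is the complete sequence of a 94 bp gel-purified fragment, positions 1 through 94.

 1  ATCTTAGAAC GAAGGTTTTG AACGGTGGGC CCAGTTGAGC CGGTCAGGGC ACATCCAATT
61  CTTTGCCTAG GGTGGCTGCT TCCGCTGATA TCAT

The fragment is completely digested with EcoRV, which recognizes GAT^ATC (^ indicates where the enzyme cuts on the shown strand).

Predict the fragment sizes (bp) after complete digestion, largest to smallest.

The EcoRV site (GATATC) starts at position 87.
EcoRV cuts after base 3 of each site, so after position 89.
Linear molecule, 1 cut → 2 fragments:
  1–89 → 89 bp
  90–94 → 5 bp
Sorted largest to smallest: 89, 5 bp.

89, 5 bp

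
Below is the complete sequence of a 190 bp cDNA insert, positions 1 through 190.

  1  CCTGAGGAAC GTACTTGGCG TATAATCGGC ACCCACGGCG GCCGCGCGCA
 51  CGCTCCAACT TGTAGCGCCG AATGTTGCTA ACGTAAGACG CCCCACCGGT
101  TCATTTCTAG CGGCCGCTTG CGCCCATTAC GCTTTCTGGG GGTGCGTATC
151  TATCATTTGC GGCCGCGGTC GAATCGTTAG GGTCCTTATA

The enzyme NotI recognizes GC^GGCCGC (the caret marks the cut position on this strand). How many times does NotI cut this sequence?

3

GCGGCCGC occurs starting at positions 38, 110, 159.
NotI cuts at 3 sites.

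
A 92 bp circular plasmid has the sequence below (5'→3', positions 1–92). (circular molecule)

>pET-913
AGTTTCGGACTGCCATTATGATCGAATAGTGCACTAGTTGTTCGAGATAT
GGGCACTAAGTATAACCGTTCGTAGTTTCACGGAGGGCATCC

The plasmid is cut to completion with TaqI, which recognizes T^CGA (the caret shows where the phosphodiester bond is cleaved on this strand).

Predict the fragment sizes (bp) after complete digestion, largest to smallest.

72, 20 bp

TaqI sites (TCGA) start at positions 22, 42.
TaqI cuts after the first base of each site, so after positions 22, 42.
Circular molecule, 2 cuts → 2 fragments:
  23–42 → 20 bp
  43–92 then 1–22 → 50 + 22 = 72 bp
Sorted largest to smallest: 72, 20 bp.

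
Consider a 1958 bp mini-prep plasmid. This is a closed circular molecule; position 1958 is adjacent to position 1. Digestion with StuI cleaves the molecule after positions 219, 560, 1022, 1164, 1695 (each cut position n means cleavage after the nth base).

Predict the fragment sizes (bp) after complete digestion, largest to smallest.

Circular molecule, 5 cuts → 5 fragments:
  560 − 219 = 341 bp
  1022 − 560 = 462 bp
  1164 − 1022 = 142 bp
  1695 − 1164 = 531 bp
  wrap: 1958 − 1695 + 219 = 482 bp
Sorted largest to smallest: 531, 482, 462, 341, 142 bp.

531, 482, 462, 341, 142 bp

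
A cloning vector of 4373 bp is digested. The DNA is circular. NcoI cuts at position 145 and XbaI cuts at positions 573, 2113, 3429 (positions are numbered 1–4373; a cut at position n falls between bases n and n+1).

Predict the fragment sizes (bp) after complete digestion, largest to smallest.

Combined cut positions (sorted): 145, 573, 2113, 3429.
Circular molecule, 4 cuts → 4 fragments:
  573 − 145 = 428 bp
  2113 − 573 = 1540 bp
  3429 − 2113 = 1316 bp
  wrap: 4373 − 3429 + 145 = 1089 bp
Sorted largest to smallest: 1540, 1316, 1089, 428 bp.

1540, 1316, 1089, 428 bp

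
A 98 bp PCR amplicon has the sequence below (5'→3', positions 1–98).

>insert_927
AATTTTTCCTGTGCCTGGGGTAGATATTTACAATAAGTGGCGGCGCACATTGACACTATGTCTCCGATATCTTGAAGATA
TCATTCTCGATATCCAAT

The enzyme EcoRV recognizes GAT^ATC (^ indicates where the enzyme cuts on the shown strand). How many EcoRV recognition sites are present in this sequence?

GATATC occurs starting at positions 66, 77, 89.
EcoRV cuts at 3 sites.

3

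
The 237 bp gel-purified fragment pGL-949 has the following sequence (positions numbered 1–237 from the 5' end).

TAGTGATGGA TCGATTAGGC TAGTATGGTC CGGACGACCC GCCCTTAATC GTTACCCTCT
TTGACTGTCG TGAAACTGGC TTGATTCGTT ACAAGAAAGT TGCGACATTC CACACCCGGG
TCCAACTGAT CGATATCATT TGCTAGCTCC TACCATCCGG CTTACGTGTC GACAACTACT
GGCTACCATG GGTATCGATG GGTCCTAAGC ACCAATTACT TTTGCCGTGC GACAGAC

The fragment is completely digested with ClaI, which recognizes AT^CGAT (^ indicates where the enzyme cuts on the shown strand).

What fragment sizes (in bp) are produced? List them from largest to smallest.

119, 65, 42, 11 bp

ClaI sites (ATCGAT) start at positions 10, 129, 194.
ClaI cuts after base 2 of each site, so after positions 11, 130, 195.
Linear molecule, 3 cuts → 4 fragments:
  1–11 → 11 bp
  12–130 → 119 bp
  131–195 → 65 bp
  196–237 → 42 bp
Sorted largest to smallest: 119, 65, 42, 11 bp.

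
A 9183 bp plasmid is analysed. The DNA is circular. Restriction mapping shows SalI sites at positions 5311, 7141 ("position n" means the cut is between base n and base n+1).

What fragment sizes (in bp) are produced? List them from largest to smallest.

7353, 1830 bp

Circular molecule, 2 cuts → 2 fragments:
  7141 − 5311 = 1830 bp
  wrap: 9183 − 7141 + 5311 = 7353 bp
Sorted largest to smallest: 7353, 1830 bp.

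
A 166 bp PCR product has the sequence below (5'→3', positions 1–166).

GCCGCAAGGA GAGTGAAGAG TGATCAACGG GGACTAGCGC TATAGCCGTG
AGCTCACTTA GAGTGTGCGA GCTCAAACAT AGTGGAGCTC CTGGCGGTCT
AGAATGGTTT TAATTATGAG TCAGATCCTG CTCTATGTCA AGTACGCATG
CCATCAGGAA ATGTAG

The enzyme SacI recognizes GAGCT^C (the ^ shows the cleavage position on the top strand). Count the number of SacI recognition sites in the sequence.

3

GAGCTC occurs starting at positions 50, 69, 85.
SacI cuts at 3 sites.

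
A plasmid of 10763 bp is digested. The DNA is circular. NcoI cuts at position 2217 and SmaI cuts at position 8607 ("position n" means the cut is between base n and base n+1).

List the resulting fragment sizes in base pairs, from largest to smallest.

Combined cut positions (sorted): 2217, 8607.
Circular molecule, 2 cuts → 2 fragments:
  8607 − 2217 = 6390 bp
  wrap: 10763 − 8607 + 2217 = 4373 bp
Sorted largest to smallest: 6390, 4373 bp.

6390, 4373 bp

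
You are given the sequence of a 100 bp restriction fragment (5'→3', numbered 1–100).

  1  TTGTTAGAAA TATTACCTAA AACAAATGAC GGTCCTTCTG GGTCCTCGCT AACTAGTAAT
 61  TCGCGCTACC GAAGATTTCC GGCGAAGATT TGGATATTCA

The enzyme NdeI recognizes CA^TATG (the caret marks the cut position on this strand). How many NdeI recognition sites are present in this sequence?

0

No occurrence of CATATG is present in the sequence.
NdeI does not cut: 0 sites.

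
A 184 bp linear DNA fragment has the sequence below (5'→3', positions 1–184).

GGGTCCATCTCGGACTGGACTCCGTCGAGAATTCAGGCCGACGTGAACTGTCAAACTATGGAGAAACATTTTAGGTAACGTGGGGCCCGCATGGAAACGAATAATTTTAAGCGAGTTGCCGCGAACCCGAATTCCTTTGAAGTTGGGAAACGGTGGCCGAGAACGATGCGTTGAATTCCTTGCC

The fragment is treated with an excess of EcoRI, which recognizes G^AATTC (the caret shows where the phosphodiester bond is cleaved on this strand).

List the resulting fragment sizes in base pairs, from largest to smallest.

100, 44, 29, 11 bp

EcoRI sites (GAATTC) start at positions 29, 129, 173.
EcoRI cuts after the first base of each site, so after positions 29, 129, 173.
Linear molecule, 3 cuts → 4 fragments:
  1–29 → 29 bp
  30–129 → 100 bp
  130–173 → 44 bp
  174–184 → 11 bp
Sorted largest to smallest: 100, 44, 29, 11 bp.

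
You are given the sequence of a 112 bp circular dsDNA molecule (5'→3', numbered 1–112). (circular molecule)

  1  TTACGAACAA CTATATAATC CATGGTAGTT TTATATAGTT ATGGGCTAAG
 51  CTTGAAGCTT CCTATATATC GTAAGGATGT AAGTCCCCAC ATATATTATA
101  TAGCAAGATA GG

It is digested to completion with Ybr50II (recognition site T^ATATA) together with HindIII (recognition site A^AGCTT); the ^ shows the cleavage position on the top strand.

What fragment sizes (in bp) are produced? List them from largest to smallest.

34, 27, 20, 16, 8, 7 bp

Ybr50II sites (TATATA) start at positions 12, 32, 63, 97.
Ybr50II cuts after the first base of each site, so after positions 12, 32, 63, 97.
HindIII sites (AAGCTT) start at positions 48, 55.
HindIII cuts after the first base of each site, so after positions 48, 55.
Combined cut positions: 12, 32, 48, 55, 63, 97.
Circular molecule, 6 cuts → 6 fragments:
  13–32 → 20 bp
  33–48 → 16 bp
  49–55 → 7 bp
  56–63 → 8 bp
  64–97 → 34 bp
  98–112 then 1–12 → 15 + 12 = 27 bp
Sorted largest to smallest: 34, 27, 20, 16, 8, 7 bp.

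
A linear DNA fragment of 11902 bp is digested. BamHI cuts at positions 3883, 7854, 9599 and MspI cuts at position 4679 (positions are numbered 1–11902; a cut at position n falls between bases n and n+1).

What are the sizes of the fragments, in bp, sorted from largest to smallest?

3883, 3175, 2303, 1745, 796 bp

Combined cut positions (sorted): 3883, 4679, 7854, 9599.
Linear molecule, 4 cuts → 5 fragments:
  3883 − 0 = 3883 bp
  4679 − 3883 = 796 bp
  7854 − 4679 = 3175 bp
  9599 − 7854 = 1745 bp
  11902 − 9599 = 2303 bp
Sorted largest to smallest: 3883, 3175, 2303, 1745, 796 bp.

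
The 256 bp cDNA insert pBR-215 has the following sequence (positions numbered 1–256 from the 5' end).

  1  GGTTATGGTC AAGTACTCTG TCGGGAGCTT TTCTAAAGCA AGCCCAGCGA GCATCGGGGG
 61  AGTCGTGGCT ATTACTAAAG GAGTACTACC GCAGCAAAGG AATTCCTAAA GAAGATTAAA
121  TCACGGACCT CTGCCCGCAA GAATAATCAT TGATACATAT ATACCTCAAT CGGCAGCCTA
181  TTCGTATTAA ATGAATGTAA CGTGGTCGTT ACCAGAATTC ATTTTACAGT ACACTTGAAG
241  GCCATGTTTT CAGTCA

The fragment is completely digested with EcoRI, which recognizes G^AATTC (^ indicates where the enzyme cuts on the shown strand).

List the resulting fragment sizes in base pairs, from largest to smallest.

115, 100, 41 bp

EcoRI sites (GAATTC) start at positions 100, 215.
EcoRI cuts after the first base of each site, so after positions 100, 215.
Linear molecule, 2 cuts → 3 fragments:
  1–100 → 100 bp
  101–215 → 115 bp
  216–256 → 41 bp
Sorted largest to smallest: 115, 100, 41 bp.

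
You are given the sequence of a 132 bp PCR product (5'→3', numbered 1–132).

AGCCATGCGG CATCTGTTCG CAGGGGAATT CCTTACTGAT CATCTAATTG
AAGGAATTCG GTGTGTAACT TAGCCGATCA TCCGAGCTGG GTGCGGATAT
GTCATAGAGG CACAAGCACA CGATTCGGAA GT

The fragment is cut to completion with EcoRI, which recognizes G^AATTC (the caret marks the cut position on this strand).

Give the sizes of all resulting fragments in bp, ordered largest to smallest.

EcoRI sites (GAATTC) start at positions 26, 54.
EcoRI cuts after the first base of each site, so after positions 26, 54.
Linear molecule, 2 cuts → 3 fragments:
  1–26 → 26 bp
  27–54 → 28 bp
  55–132 → 78 bp
Sorted largest to smallest: 78, 28, 26 bp.

78, 28, 26 bp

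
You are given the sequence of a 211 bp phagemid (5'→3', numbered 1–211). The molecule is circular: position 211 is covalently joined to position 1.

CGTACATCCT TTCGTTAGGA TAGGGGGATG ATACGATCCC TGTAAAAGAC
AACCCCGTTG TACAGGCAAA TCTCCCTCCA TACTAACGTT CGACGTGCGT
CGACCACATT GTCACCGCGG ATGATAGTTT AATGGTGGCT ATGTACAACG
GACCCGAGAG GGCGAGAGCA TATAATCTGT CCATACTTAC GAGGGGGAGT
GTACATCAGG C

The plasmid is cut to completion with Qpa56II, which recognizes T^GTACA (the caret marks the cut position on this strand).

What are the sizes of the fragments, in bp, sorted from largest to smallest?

83, 70, 58 bp

Qpa56II sites (TGTACA) start at positions 59, 142, 200.
Qpa56II cuts after the first base of each site, so after positions 59, 142, 200.
Circular molecule, 3 cuts → 3 fragments:
  60–142 → 83 bp
  143–200 → 58 bp
  201–211 then 1–59 → 11 + 59 = 70 bp
Sorted largest to smallest: 83, 70, 58 bp.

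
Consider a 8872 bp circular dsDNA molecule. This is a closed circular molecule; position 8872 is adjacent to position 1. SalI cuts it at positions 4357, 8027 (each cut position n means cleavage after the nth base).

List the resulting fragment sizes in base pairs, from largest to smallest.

5202, 3670 bp

Circular molecule, 2 cuts → 2 fragments:
  8027 − 4357 = 3670 bp
  wrap: 8872 − 8027 + 4357 = 5202 bp
Sorted largest to smallest: 5202, 3670 bp.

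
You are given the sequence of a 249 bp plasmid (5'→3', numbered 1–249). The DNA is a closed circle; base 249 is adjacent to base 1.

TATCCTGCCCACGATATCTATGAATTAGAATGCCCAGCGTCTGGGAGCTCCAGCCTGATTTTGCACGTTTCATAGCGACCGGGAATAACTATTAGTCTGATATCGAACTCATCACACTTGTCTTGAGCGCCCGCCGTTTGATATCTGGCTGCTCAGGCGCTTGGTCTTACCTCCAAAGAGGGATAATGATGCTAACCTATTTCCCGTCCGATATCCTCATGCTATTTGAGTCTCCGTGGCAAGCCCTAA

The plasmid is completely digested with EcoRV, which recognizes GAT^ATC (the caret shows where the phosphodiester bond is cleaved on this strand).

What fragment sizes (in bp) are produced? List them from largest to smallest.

EcoRV sites (GATATC) start at positions 13, 99, 140, 210.
EcoRV cuts after base 3 of each site, so after positions 15, 101, 142, 212.
Circular molecule, 4 cuts → 4 fragments:
  16–101 → 86 bp
  102–142 → 41 bp
  143–212 → 70 bp
  213–249 then 1–15 → 37 + 15 = 52 bp
Sorted largest to smallest: 86, 70, 52, 41 bp.

86, 70, 52, 41 bp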